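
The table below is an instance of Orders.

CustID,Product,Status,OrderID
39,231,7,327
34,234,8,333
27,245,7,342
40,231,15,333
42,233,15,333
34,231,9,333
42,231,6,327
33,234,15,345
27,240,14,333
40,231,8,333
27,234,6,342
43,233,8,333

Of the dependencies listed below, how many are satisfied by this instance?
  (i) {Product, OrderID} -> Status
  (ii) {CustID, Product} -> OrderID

1

(i) {Product, OrderID} -> Status: (Product=231, OrderID=327): 2 rows → Status takes values {7, 6} — violation; (Product=231, OrderID=333): 3 rows → Status takes values {15, 9, 8} — violation; (Product=233, OrderID=333): 2 rows → Status takes values {15, 8} — violation — fails.
(ii) {CustID, Product} -> OrderID: every LHS value maps to a single RHS value — holds.
1 of the 2 dependencies holds.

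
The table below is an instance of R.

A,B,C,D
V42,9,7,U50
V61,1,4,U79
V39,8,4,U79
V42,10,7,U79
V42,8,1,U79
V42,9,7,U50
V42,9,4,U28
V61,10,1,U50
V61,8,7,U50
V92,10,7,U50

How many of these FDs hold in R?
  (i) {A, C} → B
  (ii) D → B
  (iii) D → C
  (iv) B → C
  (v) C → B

0

(i) {A, C} → B: (A=V42, C=7): 3 rows → B takes values {9, 10} — violation — fails.
(ii) D → B: D=U50: 5 rows → B takes values {9, 10, 8} — violation; D=U79: 4 rows → B takes values {1, 8, 10} — violation — fails.
(iii) D → C: D=U50: 5 rows → C takes values {7, 1} — violation; D=U79: 4 rows → C takes values {4, 7, 1} — violation — fails.
(iv) B → C: B=9: 3 rows → C takes values {7, 4} — violation; B=8: 3 rows → C takes values {4, 1, 7} — violation; B=10: 3 rows → C takes values {7, 1} — violation — fails.
(v) C → B: C=7: 5 rows → B takes values {9, 10, 8} — violation; C=4: 3 rows → B takes values {1, 8, 9} — violation; C=1: 2 rows → B takes values {8, 10} — violation — fails.
None of the 5 dependencies hold.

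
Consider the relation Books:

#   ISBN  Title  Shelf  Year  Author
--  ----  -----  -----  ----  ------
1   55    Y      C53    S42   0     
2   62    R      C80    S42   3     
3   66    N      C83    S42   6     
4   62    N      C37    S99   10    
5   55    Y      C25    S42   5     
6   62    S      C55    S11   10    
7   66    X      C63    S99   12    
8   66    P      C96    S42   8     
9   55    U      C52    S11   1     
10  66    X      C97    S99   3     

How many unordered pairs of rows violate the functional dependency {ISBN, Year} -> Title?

1

(ISBN=55, Year=S42): all 2 rows agree on Title — 0 pairs.
(ISBN=66, Year=S42): violating pairs (3,8) — 1 pair.
(ISBN=66, Year=S99): all 2 rows agree on Title — 0 pairs.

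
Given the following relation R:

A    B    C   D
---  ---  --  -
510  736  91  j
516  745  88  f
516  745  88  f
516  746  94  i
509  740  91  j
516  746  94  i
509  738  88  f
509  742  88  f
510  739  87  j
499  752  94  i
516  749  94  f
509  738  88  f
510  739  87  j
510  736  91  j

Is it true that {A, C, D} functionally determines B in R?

No

(A=510, C=91, D=j): 2 rows → B = 736, 736 ✓
(A=516, C=88, D=f): 2 rows → B = 745, 745 ✓
(A=516, C=94, D=i): 2 rows → B = 746, 746 ✓
(A=509, C=91, D=j): 1 row → B = 740 ✓
(A=509, C=88, D=f): 3 rows → B takes values {738, 742} — violation
(A=510, C=87, D=j): 2 rows → B = 739, 739 ✓
(A=499, C=94, D=i): 1 row → B = 752 ✓
(A=516, C=94, D=f): 1 row → B = 749 ✓
Two rows agree on {A, C, D} but differ on B, so {A, C, D} -> B does not hold.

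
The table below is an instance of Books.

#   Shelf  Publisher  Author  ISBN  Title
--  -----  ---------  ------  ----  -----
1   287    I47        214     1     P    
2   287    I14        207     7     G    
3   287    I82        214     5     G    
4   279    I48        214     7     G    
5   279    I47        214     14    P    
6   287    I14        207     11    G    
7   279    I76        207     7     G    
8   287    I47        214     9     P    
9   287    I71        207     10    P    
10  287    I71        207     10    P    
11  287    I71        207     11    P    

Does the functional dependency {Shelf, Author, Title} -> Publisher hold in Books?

Yes

(Shelf=287, Author=214, Title=P): rows 1, 8 → Publisher = I47, I47 ✓
(Shelf=287, Author=207, Title=G): rows 2, 6 → Publisher = I14, I14 ✓
(Shelf=287, Author=214, Title=G): row 3 → Publisher = I82 ✓
(Shelf=279, Author=214, Title=G): row 4 → Publisher = I48 ✓
(Shelf=279, Author=214, Title=P): row 5 → Publisher = I47 ✓
(Shelf=279, Author=207, Title=G): row 7 → Publisher = I76 ✓
(Shelf=287, Author=207, Title=P): rows 9, 10, 11 → Publisher = I71, I71, I71 ✓
Every {Shelf, Author, Title} value is associated with a single Publisher value, so {Shelf, Author, Title} -> Publisher holds.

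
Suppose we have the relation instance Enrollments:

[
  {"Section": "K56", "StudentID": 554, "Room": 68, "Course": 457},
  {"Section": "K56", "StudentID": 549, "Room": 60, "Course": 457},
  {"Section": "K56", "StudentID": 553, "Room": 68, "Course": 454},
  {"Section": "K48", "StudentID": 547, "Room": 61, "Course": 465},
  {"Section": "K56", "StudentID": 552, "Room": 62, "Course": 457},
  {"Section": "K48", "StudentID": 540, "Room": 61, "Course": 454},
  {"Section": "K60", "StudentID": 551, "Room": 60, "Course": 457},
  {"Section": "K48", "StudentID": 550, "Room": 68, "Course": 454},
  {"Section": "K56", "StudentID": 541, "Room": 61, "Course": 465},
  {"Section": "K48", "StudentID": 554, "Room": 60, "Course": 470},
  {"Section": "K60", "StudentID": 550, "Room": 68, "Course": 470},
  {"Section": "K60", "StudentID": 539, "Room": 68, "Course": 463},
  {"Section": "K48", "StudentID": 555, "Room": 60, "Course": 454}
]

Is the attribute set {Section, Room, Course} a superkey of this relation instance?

All 13 rows have distinct {Section, Room, Course} values, so {Section, Room, Course} → (all attributes) holds and {Section, Room, Course} is a superkey.

Yes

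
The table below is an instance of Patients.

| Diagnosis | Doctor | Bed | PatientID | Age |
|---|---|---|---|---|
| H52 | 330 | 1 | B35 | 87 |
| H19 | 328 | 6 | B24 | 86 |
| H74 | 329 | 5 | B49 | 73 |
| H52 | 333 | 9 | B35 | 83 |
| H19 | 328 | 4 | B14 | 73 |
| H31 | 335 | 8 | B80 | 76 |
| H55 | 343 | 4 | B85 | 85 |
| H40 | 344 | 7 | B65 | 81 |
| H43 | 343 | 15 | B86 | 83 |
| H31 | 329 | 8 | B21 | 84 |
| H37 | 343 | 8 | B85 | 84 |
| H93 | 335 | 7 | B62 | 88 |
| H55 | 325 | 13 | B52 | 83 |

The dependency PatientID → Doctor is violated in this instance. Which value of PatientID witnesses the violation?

PatientID=B35: 2 rows → Doctor takes values {330, 333} — violation
PatientID=B24: 1 row → Doctor = 328 ✓
PatientID=B49: 1 row → Doctor = 329 ✓
PatientID=B14: 1 row → Doctor = 328 ✓
PatientID=B80: 1 row → Doctor = 335 ✓
PatientID=B85: 2 rows → Doctor = 343, 343 ✓
PatientID=B65: 1 row → Doctor = 344 ✓
PatientID=B86: 1 row → Doctor = 343 ✓
PatientID=B21: 1 row → Doctor = 329 ✓
PatientID=B62: 1 row → Doctor = 335 ✓
PatientID=B52: 1 row → Doctor = 325 ✓
The only PatientID value with inconsistent Doctor is PatientID=B35.

B35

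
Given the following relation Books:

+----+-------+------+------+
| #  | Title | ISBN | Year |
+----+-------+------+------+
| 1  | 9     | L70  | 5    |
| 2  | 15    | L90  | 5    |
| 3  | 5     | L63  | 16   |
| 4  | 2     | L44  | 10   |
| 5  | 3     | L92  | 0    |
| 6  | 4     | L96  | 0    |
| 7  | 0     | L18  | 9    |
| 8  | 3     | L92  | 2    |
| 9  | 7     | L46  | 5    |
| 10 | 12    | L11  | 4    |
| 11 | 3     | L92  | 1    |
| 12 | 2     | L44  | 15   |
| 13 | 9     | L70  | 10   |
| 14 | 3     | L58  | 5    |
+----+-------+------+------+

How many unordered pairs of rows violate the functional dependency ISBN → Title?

0

ISBN=L70: all 2 rows agree on Title — 0 pairs.
ISBN=L44: all 2 rows agree on Title — 0 pairs.
ISBN=L92: all 3 rows agree on Title — 0 pairs.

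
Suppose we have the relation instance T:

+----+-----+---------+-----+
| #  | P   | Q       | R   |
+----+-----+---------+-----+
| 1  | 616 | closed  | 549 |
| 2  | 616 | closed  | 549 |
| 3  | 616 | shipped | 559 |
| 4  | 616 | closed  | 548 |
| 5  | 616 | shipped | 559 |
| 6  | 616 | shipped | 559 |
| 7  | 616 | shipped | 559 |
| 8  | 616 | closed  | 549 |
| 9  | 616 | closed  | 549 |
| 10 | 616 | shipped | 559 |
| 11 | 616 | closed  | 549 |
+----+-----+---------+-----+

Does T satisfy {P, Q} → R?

(P=616, Q=closed): rows 1, 2, 4, 8, 9, 11 → R takes values {549, 548} — violation
(P=616, Q=shipped): rows 3, 5, 6, 7, 10 → R = 559, 559, 559, 559, 559 ✓
Two rows agree on {P, Q} but differ on R, so {P, Q} → R does not hold.

No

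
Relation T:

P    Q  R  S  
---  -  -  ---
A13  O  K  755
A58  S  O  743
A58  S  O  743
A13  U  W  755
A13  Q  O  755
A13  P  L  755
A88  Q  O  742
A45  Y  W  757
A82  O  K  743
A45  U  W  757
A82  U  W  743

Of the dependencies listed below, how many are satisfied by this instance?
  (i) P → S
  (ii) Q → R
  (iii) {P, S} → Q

2

(i) P → S: every LHS value maps to a single RHS value — holds.
(ii) Q → R: every LHS value maps to a single RHS value — holds.
(iii) {P, S} → Q: (P=A13, S=755): 4 rows → Q takes values {O, U, Q, P} — violation; (P=A45, S=757): 2 rows → Q takes values {Y, U} — violation; (P=A82, S=743): 2 rows → Q takes values {O, U} — violation — fails.
2 of the 3 dependencies hold.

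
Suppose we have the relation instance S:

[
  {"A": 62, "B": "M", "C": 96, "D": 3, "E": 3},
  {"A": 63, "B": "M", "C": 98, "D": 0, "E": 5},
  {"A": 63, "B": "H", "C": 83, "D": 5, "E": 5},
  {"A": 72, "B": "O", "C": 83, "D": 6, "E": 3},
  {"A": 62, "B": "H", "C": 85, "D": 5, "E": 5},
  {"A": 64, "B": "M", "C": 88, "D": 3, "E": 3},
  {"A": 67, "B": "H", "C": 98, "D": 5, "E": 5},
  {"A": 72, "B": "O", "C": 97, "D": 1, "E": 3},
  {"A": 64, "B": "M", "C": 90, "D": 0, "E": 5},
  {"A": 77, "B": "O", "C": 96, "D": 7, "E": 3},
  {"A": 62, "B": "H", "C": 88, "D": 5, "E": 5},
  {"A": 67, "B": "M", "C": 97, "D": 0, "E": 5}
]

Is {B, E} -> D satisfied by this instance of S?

(B=M, E=3): 2 rows → D = 3, 3 ✓
(B=M, E=5): 3 rows → D = 0, 0, 0 ✓
(B=H, E=5): 4 rows → D = 5, 5, 5, 5 ✓
(B=O, E=3): 3 rows → D takes values {6, 1, 7} — violation
Two rows agree on {B, E} but differ on D, so {B, E} -> D does not hold.

No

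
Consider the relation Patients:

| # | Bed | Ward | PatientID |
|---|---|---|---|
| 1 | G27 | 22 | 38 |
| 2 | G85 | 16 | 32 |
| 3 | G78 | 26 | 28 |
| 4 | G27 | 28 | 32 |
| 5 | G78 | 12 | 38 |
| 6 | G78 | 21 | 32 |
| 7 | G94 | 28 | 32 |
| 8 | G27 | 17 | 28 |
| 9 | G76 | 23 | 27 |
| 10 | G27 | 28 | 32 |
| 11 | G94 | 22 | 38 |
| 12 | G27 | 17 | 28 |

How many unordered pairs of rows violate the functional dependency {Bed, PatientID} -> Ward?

(Bed=G27, PatientID=32): all 2 rows agree on Ward — 0 pairs.
(Bed=G27, PatientID=28): all 2 rows agree on Ward — 0 pairs.

0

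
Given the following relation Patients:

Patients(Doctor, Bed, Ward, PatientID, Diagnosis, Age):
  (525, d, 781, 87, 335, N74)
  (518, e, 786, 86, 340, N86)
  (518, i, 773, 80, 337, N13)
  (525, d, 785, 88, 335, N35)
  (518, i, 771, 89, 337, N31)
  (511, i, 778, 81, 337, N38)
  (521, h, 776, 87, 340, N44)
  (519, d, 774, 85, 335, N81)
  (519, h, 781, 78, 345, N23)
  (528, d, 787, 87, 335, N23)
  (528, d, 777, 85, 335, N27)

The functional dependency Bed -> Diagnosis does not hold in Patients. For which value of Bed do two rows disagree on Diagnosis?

h

Bed=d: 5 rows → Diagnosis = 335, 335, 335, 335, 335 ✓
Bed=e: 1 row → Diagnosis = 340 ✓
Bed=i: 3 rows → Diagnosis = 337, 337, 337 ✓
Bed=h: 2 rows → Diagnosis takes values {340, 345} — violation
The only Bed value with inconsistent Diagnosis is Bed=h.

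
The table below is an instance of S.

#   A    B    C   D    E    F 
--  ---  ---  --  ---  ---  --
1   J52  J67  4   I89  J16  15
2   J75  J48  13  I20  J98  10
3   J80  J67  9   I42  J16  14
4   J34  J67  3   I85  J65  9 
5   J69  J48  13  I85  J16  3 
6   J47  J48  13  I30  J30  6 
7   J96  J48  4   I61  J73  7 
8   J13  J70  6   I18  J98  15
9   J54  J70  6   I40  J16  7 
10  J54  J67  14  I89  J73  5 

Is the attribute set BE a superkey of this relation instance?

No

Rows 1 and 3 have the same BE value (B=J67, E=J16) but are distinct tuples, so BE does not determine every attribute — not a superkey.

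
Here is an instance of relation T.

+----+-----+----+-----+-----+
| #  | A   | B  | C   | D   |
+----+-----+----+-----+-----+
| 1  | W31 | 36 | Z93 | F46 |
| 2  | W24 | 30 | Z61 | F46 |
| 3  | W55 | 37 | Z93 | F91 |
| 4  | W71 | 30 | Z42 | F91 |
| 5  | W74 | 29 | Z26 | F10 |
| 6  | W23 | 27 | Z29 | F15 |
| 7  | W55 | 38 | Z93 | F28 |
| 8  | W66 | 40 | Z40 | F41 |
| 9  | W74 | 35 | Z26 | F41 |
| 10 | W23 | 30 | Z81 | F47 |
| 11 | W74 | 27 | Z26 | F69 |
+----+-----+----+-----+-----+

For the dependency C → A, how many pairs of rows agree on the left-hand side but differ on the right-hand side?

2

C=Z93: violating pairs (1,3), (1,7) — 2 pairs.
C=Z26: all 3 rows agree on A — 0 pairs.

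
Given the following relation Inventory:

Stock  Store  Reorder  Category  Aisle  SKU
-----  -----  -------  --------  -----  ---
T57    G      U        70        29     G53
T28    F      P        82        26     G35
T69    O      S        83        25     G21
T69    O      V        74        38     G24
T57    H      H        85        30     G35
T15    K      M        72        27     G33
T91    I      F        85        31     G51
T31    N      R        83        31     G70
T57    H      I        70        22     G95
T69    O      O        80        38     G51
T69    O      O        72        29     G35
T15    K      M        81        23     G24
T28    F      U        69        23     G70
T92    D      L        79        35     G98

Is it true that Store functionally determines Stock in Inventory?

Store=G: 1 row → Stock = T57 ✓
Store=F: 2 rows → Stock = T28, T28 ✓
Store=O: 4 rows → Stock = T69, T69, T69, T69 ✓
Store=H: 2 rows → Stock = T57, T57 ✓
Store=K: 2 rows → Stock = T15, T15 ✓
Store=I: 1 row → Stock = T91 ✓
Store=N: 1 row → Stock = T31 ✓
Store=D: 1 row → Stock = T92 ✓
Every Store value is associated with a single Stock value, so Store → Stock holds.

Yes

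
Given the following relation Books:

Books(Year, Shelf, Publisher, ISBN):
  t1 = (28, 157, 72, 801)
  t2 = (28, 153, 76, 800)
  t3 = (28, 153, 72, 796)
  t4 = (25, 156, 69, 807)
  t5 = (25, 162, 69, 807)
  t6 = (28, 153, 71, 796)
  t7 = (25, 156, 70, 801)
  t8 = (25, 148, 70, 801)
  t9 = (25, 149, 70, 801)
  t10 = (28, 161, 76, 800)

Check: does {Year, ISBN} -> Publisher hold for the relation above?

No

(Year=28, ISBN=801): row 1 → Publisher = 72 ✓
(Year=28, ISBN=800): rows 2, 10 → Publisher = 76, 76 ✓
(Year=28, ISBN=796): rows 3, 6 → Publisher takes values {72, 71} — violation
(Year=25, ISBN=807): rows 4, 5 → Publisher = 69, 69 ✓
(Year=25, ISBN=801): rows 7, 8, 9 → Publisher = 70, 70, 70 ✓
Two rows agree on {Year, ISBN} but differ on Publisher, so {Year, ISBN} -> Publisher does not hold.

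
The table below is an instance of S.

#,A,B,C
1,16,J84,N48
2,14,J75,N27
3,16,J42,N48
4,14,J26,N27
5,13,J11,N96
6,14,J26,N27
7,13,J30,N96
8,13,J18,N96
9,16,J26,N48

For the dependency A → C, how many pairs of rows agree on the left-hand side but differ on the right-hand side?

A=16: all 3 rows agree on C — 0 pairs.
A=14: all 3 rows agree on C — 0 pairs.
A=13: all 3 rows agree on C — 0 pairs.

0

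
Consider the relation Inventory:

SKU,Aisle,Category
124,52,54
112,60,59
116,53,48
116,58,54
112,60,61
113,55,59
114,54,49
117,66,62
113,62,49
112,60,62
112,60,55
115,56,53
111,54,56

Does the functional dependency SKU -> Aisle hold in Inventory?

SKU=124: 1 row → Aisle = 52 ✓
SKU=112: 4 rows → Aisle = 60, 60, 60, 60 ✓
SKU=116: 2 rows → Aisle takes values {53, 58} — violation
SKU=113: 2 rows → Aisle takes values {55, 62} — violation
SKU=114: 1 row → Aisle = 54 ✓
SKU=117: 1 row → Aisle = 66 ✓
SKU=115: 1 row → Aisle = 56 ✓
SKU=111: 1 row → Aisle = 54 ✓
Two rows agree on SKU but differ on Aisle, so SKU -> Aisle does not hold.

No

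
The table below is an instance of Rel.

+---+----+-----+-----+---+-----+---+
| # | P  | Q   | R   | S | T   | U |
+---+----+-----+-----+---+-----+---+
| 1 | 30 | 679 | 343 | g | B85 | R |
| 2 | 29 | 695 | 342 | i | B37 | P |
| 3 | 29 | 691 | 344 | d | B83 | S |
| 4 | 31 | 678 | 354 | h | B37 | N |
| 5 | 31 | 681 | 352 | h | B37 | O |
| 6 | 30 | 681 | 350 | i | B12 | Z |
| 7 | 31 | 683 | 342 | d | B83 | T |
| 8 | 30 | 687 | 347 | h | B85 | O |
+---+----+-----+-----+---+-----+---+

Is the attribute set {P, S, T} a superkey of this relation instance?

Rows 4 and 5 have the same {P, S, T} value (P=31, S=h, T=B37) but are distinct tuples, so {P, S, T} does not determine every attribute — not a superkey.

No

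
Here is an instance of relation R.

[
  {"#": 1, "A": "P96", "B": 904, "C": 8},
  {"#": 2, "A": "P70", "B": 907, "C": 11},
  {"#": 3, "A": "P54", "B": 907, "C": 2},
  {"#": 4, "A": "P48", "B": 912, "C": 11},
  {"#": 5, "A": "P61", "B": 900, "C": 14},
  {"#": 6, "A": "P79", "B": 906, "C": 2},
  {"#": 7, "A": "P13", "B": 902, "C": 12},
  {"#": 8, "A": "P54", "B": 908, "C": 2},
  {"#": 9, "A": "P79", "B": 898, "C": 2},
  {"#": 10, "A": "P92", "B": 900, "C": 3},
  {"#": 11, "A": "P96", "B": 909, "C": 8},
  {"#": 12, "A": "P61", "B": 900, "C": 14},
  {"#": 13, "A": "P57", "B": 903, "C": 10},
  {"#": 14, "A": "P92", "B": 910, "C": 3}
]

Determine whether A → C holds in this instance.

Yes

A=P96: rows 1, 11 → C = 8, 8 ✓
A=P70: row 2 → C = 11 ✓
A=P54: rows 3, 8 → C = 2, 2 ✓
A=P48: row 4 → C = 11 ✓
A=P61: rows 5, 12 → C = 14, 14 ✓
A=P79: rows 6, 9 → C = 2, 2 ✓
A=P13: row 7 → C = 12 ✓
A=P92: rows 10, 14 → C = 3, 3 ✓
A=P57: row 13 → C = 10 ✓
Every A value is associated with a single C value, so A → C holds.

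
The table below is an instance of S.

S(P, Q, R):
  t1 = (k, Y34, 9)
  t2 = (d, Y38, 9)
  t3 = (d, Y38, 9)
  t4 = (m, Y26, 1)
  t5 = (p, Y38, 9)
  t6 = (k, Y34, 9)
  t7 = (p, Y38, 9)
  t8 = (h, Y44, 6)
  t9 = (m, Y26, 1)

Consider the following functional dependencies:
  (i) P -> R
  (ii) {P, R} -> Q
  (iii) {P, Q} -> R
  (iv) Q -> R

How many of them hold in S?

(i) P -> R: every LHS value maps to a single RHS value — holds.
(ii) {P, R} -> Q: every LHS value maps to a single RHS value — holds.
(iii) {P, Q} -> R: every LHS value maps to a single RHS value — holds.
(iv) Q -> R: every LHS value maps to a single RHS value — holds.
4 of the 4 dependencies hold.

4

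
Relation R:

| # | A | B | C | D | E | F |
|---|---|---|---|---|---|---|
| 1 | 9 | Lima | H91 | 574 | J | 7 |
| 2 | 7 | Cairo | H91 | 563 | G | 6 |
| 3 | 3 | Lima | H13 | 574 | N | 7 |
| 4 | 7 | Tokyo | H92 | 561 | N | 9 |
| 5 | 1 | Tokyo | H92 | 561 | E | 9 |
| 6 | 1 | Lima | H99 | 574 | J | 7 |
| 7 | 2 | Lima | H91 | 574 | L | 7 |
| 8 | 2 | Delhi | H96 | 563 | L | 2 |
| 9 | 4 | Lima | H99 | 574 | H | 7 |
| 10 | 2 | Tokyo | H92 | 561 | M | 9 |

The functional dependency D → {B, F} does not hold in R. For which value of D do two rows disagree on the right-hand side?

D=574: rows 1, 3, 6, 7, 9 → {B,F} = (Lima, 7), (Lima, 7), (Lima, 7), (Lima, 7), (Lima, 7) ✓
D=563: rows 2, 8 → {B,F} takes values {(Cairo, 6), (Delhi, 2)} — violation
D=561: rows 4, 5, 10 → {B,F} = (Tokyo, 9), (Tokyo, 9), (Tokyo, 9) ✓
The only D value with inconsistent RHS is D=563.

563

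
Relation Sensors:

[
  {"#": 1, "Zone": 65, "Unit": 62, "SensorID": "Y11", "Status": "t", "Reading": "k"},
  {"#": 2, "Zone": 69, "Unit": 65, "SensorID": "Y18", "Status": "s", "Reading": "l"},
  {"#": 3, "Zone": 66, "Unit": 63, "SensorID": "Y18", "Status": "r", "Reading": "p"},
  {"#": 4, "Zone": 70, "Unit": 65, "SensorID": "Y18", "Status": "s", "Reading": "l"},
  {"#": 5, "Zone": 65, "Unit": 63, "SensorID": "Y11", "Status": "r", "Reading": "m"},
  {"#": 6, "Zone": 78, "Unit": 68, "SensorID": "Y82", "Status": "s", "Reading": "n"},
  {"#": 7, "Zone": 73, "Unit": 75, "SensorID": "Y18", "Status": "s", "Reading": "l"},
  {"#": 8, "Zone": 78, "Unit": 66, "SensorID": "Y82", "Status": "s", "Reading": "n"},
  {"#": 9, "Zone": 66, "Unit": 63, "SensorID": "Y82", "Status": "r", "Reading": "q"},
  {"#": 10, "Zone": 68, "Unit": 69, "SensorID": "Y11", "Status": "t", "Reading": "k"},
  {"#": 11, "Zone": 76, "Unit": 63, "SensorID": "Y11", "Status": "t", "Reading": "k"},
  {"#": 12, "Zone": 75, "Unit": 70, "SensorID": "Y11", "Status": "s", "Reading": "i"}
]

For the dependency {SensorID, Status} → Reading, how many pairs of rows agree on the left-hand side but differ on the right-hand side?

0

(SensorID=Y11, Status=t): all 3 rows agree on Reading — 0 pairs.
(SensorID=Y18, Status=s): all 3 rows agree on Reading — 0 pairs.
(SensorID=Y82, Status=s): all 2 rows agree on Reading — 0 pairs.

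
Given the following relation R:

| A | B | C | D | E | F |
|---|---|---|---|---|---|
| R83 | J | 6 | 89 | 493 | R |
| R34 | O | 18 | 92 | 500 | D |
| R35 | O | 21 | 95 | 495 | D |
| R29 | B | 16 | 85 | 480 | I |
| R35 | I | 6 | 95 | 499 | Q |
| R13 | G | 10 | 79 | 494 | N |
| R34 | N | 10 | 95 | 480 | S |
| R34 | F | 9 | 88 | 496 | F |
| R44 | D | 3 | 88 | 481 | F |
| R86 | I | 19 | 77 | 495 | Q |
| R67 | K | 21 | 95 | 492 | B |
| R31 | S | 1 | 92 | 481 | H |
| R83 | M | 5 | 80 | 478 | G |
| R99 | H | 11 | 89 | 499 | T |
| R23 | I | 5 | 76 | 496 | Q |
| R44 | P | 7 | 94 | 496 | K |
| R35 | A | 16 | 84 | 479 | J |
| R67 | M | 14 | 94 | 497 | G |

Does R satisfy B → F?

Yes

B=J: 1 row → F = R ✓
B=O: 2 rows → F = D, D ✓
B=B: 1 row → F = I ✓
B=I: 3 rows → F = Q, Q, Q ✓
B=G: 1 row → F = N ✓
B=N: 1 row → F = S ✓
B=F: 1 row → F = F ✓
B=D: 1 row → F = F ✓
B=K: 1 row → F = B ✓
B=S: 1 row → F = H ✓
B=M: 2 rows → F = G, G ✓
B=H: 1 row → F = T ✓
B=P: 1 row → F = K ✓
B=A: 1 row → F = J ✓
Every B value is associated with a single F value, so B → F holds.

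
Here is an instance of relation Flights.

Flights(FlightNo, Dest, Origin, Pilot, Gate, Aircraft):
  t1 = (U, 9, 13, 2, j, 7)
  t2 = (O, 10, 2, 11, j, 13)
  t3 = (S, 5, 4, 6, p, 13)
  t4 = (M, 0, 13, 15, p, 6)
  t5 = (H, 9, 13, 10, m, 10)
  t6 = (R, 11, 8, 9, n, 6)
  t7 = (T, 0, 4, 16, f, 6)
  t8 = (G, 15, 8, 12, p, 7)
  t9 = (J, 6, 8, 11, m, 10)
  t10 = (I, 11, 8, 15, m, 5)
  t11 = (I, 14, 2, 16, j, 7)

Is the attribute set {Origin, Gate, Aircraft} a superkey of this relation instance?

Yes

All 11 rows have distinct {Origin, Gate, Aircraft} values, so {Origin, Gate, Aircraft} → (all attributes) holds and {Origin, Gate, Aircraft} is a superkey.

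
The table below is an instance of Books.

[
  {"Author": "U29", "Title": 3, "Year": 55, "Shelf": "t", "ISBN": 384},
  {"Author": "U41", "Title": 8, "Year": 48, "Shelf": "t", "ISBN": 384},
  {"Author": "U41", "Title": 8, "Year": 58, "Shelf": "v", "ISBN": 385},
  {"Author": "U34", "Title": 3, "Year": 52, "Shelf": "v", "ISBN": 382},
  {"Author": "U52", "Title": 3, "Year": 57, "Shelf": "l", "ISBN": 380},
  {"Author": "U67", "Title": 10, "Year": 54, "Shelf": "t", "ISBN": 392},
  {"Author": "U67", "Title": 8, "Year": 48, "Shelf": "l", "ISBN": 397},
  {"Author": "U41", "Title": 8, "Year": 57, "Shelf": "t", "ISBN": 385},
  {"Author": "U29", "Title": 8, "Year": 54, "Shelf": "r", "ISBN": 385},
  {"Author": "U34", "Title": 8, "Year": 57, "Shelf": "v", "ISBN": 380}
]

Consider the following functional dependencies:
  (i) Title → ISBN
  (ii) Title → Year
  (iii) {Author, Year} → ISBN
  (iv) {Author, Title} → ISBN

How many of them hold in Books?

(i) Title → ISBN: Title=3: 3 rows → ISBN takes values {384, 382, 380} — violation; Title=8: 6 rows → ISBN takes values {384, 385, 397, 380} — violation — fails.
(ii) Title → Year: Title=3: 3 rows → Year takes values {55, 52, 57} — violation; Title=8: 6 rows → Year takes values {48, 58, 57, 54} — violation — fails.
(iii) {Author, Year} → ISBN: every LHS value maps to a single RHS value — holds.
(iv) {Author, Title} → ISBN: (Author=U41, Title=8): 3 rows → ISBN takes values {384, 385} — violation — fails.
1 of the 4 dependencies holds.

1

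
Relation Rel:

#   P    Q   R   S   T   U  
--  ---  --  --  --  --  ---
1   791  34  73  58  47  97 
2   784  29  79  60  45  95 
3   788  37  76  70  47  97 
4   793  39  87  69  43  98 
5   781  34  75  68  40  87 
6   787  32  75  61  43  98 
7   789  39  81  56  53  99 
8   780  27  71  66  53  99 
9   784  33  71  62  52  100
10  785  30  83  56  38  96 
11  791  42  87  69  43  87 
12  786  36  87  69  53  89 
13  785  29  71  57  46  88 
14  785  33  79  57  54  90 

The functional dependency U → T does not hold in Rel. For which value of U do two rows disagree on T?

87

U=97: rows 1, 3 → T = 47, 47 ✓
U=95: row 2 → T = 45 ✓
U=98: rows 4, 6 → T = 43, 43 ✓
U=87: rows 5, 11 → T takes values {40, 43} — violation
U=99: rows 7, 8 → T = 53, 53 ✓
U=100: row 9 → T = 52 ✓
U=96: row 10 → T = 38 ✓
U=89: row 12 → T = 53 ✓
U=88: row 13 → T = 46 ✓
U=90: row 14 → T = 54 ✓
The only U value with inconsistent T is U=87.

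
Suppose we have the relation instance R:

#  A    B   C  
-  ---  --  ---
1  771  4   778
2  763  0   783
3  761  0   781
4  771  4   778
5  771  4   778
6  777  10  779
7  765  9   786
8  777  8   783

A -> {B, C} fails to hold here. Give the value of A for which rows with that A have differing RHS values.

777

A=771: rows 1, 4, 5 → {B,C} = (4, 778), (4, 778), (4, 778) ✓
A=763: row 2 → {B,C} = (0, 783) ✓
A=761: row 3 → {B,C} = (0, 781) ✓
A=777: rows 6, 8 → {B,C} takes values {(10, 779), (8, 783)} — violation
A=765: row 7 → {B,C} = (9, 786) ✓
The only A value with inconsistent RHS is A=777.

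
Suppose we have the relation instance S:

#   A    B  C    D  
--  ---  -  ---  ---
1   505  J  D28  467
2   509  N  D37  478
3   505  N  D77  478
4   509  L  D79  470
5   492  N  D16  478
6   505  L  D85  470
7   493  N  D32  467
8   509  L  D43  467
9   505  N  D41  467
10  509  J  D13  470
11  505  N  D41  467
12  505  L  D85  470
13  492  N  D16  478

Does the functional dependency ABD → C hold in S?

(A=505, B=J, D=467): row 1 → C = D28 ✓
(A=509, B=N, D=478): row 2 → C = D37 ✓
(A=505, B=N, D=478): row 3 → C = D77 ✓
(A=509, B=L, D=470): row 4 → C = D79 ✓
(A=492, B=N, D=478): rows 5, 13 → C = D16, D16 ✓
(A=505, B=L, D=470): rows 6, 12 → C = D85, D85 ✓
(A=493, B=N, D=467): row 7 → C = D32 ✓
(A=509, B=L, D=467): row 8 → C = D43 ✓
(A=505, B=N, D=467): rows 9, 11 → C = D41, D41 ✓
(A=509, B=J, D=470): row 10 → C = D13 ✓
Every ABD value is associated with a single C value, so ABD → C holds.

Yes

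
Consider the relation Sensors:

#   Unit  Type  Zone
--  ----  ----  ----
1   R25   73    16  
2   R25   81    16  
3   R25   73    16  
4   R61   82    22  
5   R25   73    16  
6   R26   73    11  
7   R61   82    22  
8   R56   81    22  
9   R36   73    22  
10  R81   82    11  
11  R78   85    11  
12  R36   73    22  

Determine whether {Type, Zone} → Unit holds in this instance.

Yes

(Type=73, Zone=16): rows 1, 3, 5 → Unit = R25, R25, R25 ✓
(Type=81, Zone=16): row 2 → Unit = R25 ✓
(Type=82, Zone=22): rows 4, 7 → Unit = R61, R61 ✓
(Type=73, Zone=11): row 6 → Unit = R26 ✓
(Type=81, Zone=22): row 8 → Unit = R56 ✓
(Type=73, Zone=22): rows 9, 12 → Unit = R36, R36 ✓
(Type=82, Zone=11): row 10 → Unit = R81 ✓
(Type=85, Zone=11): row 11 → Unit = R78 ✓
Every {Type, Zone} value is associated with a single Unit value, so {Type, Zone} → Unit holds.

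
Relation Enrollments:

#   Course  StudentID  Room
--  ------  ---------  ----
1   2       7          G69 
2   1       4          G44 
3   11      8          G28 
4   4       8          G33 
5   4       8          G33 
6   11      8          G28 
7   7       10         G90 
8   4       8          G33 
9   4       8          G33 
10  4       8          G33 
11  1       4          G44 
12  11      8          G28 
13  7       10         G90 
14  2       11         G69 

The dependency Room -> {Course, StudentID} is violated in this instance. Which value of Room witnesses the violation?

G69

Room=G69: rows 1, 14 → {Course,StudentID} takes values {(2, 7), (2, 11)} — violation
Room=G44: rows 2, 11 → {Course,StudentID} = (1, 4), (1, 4) ✓
Room=G28: rows 3, 6, 12 → {Course,StudentID} = (11, 8), (11, 8), (11, 8) ✓
Room=G33: rows 4, 5, 8, 9, 10 → {Course,StudentID} = (4, 8), (4, 8), (4, 8), (4, 8), (4, 8) ✓
Room=G90: rows 7, 13 → {Course,StudentID} = (7, 10), (7, 10) ✓
The only Room value with inconsistent RHS is Room=G69.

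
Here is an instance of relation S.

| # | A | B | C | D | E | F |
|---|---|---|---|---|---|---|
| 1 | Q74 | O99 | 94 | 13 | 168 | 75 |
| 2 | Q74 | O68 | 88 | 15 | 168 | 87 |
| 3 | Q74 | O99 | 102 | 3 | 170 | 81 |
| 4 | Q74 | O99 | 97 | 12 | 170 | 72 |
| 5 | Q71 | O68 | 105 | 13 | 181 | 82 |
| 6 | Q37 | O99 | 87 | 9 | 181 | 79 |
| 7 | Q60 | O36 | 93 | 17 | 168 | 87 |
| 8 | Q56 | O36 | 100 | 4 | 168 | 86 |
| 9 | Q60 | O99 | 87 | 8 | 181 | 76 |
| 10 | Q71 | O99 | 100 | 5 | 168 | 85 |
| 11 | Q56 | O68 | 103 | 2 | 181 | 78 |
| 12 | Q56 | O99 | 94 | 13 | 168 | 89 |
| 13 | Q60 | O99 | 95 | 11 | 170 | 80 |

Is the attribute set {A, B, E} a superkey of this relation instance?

No

Rows 3 and 4 have the same {A, B, E} value (A=Q74, B=O99, E=170) but are distinct tuples, so {A, B, E} does not determine every attribute — not a superkey.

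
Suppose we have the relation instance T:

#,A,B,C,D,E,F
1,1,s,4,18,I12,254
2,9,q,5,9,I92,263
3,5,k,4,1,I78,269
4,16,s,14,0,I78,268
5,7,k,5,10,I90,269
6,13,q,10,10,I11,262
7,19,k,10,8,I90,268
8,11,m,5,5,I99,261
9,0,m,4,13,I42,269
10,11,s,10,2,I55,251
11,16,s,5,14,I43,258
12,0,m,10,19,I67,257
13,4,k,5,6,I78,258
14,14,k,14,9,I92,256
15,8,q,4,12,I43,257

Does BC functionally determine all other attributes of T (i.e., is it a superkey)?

Rows 5 and 13 have the same BC value (B=k, C=5) but are distinct tuples, so BC does not determine every attribute — not a superkey.

No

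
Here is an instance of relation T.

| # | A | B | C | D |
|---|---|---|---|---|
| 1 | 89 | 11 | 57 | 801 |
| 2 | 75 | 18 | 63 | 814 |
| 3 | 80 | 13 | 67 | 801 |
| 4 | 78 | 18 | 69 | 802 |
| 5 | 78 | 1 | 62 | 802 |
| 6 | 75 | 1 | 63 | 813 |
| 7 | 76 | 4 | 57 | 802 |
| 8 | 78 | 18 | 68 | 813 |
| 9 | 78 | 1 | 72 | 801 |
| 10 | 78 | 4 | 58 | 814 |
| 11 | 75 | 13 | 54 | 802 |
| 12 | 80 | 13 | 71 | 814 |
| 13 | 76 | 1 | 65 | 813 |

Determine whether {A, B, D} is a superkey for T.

Yes

All 13 rows have distinct {A, B, D} values, so {A, B, D} → (all attributes) holds and {A, B, D} is a superkey.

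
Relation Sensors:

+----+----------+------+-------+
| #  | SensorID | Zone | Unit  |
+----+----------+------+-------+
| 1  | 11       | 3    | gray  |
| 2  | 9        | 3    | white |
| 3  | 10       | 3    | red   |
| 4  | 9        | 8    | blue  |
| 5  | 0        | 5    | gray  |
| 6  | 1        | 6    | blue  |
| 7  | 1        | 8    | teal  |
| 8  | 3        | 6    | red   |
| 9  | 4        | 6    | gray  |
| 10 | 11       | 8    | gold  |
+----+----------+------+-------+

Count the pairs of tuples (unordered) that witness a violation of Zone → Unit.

9

Zone=3: violating pairs (1,2), (1,3), (2,3) — 3 pairs.
Zone=8: violating pairs (4,7), (4,10), (7,10) — 3 pairs.
Zone=6: violating pairs (6,8), (6,9), (8,9) — 3 pairs.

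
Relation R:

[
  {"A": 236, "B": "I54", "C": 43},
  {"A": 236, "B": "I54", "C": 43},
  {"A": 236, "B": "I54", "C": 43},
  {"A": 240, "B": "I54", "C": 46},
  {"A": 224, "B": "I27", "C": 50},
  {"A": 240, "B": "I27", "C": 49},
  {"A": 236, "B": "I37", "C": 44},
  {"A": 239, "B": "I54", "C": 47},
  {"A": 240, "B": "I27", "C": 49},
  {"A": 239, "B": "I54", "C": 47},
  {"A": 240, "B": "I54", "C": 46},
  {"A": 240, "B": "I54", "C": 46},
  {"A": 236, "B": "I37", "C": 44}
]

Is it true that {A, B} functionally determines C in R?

Yes

(A=236, B=I54): 3 rows → C = 43, 43, 43 ✓
(A=240, B=I54): 3 rows → C = 46, 46, 46 ✓
(A=224, B=I27): 1 row → C = 50 ✓
(A=240, B=I27): 2 rows → C = 49, 49 ✓
(A=236, B=I37): 2 rows → C = 44, 44 ✓
(A=239, B=I54): 2 rows → C = 47, 47 ✓
Every {A, B} value is associated with a single C value, so {A, B} → C holds.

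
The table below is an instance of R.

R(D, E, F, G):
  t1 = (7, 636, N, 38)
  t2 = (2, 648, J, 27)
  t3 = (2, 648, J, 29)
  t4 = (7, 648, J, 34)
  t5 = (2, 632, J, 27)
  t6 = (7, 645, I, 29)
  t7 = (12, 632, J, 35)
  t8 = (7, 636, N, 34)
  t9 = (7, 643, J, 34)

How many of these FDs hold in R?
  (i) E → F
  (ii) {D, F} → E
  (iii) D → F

1

(i) E → F: every LHS value maps to a single RHS value — holds.
(ii) {D, F} → E: (D=2, F=J): rows 2, 3, 5 → E takes values {648, 632} — violation; (D=7, F=J): rows 4, 9 → E takes values {648, 643} — violation — fails.
(iii) D → F: D=7: rows 1, 4, 6, 8, 9 → F takes values {N, J, I} — violation — fails.
1 of the 3 dependencies holds.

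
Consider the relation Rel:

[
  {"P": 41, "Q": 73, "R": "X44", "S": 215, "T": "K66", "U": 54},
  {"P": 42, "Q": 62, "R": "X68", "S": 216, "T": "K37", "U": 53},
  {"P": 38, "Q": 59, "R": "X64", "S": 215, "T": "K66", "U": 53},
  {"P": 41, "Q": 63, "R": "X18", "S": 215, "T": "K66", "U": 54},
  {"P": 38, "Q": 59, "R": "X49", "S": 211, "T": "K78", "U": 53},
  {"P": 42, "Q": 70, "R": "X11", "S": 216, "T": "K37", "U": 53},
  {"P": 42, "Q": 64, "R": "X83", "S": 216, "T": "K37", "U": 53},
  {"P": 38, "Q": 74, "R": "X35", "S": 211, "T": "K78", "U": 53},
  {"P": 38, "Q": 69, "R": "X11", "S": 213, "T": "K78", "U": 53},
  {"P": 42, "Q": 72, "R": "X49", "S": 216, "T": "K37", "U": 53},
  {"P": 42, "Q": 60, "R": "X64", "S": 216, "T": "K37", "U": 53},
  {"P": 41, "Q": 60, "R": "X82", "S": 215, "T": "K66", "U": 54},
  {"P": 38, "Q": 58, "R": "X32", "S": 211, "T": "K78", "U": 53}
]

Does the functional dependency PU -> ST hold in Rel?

No

(P=41, U=54): 3 rows → {S,T} = (215, K66), (215, K66), (215, K66) ✓
(P=42, U=53): 5 rows → {S,T} = (216, K37), (216, K37), (216, K37), (216, K37), (216, K37) ✓
(P=38, U=53): 5 rows → {S,T} takes values {(215, K66), (211, K78), (213, K78)} — violation
Two rows agree on PU but differ on ST, so PU -> ST does not hold.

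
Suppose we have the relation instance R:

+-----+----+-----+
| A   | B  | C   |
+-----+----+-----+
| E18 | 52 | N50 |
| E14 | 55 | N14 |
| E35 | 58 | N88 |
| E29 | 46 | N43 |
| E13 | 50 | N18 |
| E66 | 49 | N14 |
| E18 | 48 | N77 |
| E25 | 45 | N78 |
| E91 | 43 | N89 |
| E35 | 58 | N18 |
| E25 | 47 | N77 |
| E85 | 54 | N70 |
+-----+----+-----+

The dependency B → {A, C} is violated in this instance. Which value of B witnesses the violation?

58

B=52: 1 row → {A,C} = (E18, N50) ✓
B=55: 1 row → {A,C} = (E14, N14) ✓
B=58: 2 rows → {A,C} takes values {(E35, N88), (E35, N18)} — violation
B=46: 1 row → {A,C} = (E29, N43) ✓
B=50: 1 row → {A,C} = (E13, N18) ✓
B=49: 1 row → {A,C} = (E66, N14) ✓
B=48: 1 row → {A,C} = (E18, N77) ✓
B=45: 1 row → {A,C} = (E25, N78) ✓
B=43: 1 row → {A,C} = (E91, N89) ✓
B=47: 1 row → {A,C} = (E25, N77) ✓
B=54: 1 row → {A,C} = (E85, N70) ✓
The only B value with inconsistent RHS is B=58.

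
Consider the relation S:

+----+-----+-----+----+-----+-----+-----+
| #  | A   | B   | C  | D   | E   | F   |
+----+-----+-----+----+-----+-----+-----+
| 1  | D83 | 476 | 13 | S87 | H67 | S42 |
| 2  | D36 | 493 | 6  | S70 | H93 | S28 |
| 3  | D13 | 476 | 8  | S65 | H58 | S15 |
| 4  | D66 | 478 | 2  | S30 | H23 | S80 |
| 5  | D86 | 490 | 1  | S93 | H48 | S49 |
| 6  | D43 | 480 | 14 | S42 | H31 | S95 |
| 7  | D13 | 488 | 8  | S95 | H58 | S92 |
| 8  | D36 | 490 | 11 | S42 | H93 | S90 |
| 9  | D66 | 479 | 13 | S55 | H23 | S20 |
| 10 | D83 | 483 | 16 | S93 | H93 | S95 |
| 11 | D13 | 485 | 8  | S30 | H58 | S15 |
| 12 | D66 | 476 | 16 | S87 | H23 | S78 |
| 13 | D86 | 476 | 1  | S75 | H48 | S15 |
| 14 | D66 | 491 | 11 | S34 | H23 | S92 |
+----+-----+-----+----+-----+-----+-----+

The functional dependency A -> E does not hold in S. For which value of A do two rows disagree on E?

D83

A=D83: rows 1, 10 → E takes values {H67, H93} — violation
A=D36: rows 2, 8 → E = H93, H93 ✓
A=D13: rows 3, 7, 11 → E = H58, H58, H58 ✓
A=D66: rows 4, 9, 12, 14 → E = H23, H23, H23, H23 ✓
A=D86: rows 5, 13 → E = H48, H48 ✓
A=D43: row 6 → E = H31 ✓
The only A value with inconsistent E is A=D83.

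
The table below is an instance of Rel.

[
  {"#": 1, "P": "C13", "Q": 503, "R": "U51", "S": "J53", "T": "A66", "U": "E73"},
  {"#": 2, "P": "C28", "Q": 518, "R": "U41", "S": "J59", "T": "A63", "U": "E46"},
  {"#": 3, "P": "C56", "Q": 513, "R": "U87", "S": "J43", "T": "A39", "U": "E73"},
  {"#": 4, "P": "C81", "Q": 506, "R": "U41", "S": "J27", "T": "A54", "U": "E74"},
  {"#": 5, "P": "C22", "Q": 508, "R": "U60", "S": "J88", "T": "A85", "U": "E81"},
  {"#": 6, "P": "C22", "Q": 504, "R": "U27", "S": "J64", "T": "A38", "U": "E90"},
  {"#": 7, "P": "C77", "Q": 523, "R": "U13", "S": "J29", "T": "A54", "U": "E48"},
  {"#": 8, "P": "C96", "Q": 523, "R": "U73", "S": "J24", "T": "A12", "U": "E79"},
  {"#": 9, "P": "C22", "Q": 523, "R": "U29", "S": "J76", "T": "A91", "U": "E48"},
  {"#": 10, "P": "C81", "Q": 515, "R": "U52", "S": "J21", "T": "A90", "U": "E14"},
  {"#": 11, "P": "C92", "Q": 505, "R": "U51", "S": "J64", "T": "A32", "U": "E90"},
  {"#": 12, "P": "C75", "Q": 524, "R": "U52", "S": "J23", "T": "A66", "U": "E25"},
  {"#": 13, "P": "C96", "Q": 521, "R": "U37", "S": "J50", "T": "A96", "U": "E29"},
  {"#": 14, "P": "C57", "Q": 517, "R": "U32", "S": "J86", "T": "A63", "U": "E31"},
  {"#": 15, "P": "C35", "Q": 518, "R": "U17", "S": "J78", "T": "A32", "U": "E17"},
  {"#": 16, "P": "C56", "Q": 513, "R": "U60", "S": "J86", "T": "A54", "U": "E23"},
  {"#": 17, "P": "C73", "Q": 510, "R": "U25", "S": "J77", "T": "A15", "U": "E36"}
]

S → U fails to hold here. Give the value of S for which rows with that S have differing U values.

J86

S=J53: row 1 → U = E73 ✓
S=J59: row 2 → U = E46 ✓
S=J43: row 3 → U = E73 ✓
S=J27: row 4 → U = E74 ✓
S=J88: row 5 → U = E81 ✓
S=J64: rows 6, 11 → U = E90, E90 ✓
S=J29: row 7 → U = E48 ✓
S=J24: row 8 → U = E79 ✓
S=J76: row 9 → U = E48 ✓
S=J21: row 10 → U = E14 ✓
S=J23: row 12 → U = E25 ✓
S=J50: row 13 → U = E29 ✓
S=J86: rows 14, 16 → U takes values {E31, E23} — violation
S=J78: row 15 → U = E17 ✓
S=J77: row 17 → U = E36 ✓
The only S value with inconsistent U is S=J86.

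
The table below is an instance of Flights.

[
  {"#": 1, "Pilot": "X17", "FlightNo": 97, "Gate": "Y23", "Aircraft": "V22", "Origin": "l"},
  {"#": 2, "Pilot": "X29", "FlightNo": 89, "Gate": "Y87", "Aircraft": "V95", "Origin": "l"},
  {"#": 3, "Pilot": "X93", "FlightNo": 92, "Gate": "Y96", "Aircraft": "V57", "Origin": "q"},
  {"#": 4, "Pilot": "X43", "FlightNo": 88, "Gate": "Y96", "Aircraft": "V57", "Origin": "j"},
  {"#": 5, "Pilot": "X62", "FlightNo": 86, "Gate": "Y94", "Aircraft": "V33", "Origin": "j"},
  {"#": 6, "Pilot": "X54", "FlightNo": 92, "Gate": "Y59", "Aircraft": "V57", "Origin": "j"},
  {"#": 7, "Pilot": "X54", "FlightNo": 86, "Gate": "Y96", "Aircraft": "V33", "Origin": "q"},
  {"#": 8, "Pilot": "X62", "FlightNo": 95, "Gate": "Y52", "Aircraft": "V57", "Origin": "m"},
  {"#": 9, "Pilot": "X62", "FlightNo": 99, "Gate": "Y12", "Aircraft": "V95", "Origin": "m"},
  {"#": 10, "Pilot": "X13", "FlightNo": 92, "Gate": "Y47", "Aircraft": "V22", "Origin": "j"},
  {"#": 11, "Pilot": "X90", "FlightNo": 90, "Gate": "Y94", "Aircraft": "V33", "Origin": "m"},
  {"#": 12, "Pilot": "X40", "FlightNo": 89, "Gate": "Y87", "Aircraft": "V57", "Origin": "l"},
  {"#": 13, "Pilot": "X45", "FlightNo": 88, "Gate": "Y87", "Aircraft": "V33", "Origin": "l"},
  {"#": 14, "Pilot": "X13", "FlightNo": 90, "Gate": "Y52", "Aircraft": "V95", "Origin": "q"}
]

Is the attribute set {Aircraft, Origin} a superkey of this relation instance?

No

Rows 4 and 6 have the same {Aircraft, Origin} value (Aircraft=V57, Origin=j) but are distinct tuples, so {Aircraft, Origin} does not determine every attribute — not a superkey.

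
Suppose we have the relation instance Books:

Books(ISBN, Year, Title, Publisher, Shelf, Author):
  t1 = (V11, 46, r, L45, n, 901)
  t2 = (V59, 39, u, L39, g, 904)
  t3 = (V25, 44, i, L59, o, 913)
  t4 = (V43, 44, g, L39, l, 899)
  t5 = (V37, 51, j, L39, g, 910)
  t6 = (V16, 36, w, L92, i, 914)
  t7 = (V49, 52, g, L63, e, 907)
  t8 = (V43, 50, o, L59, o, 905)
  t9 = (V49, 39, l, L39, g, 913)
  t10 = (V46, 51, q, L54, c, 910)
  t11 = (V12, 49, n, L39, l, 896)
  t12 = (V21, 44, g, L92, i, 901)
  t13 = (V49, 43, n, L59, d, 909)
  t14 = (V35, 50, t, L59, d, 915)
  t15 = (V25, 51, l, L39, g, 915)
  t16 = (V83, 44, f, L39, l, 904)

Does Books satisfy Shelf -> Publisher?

Shelf=n: row 1 → Publisher = L45 ✓
Shelf=g: rows 2, 5, 9, 15 → Publisher = L39, L39, L39, L39 ✓
Shelf=o: rows 3, 8 → Publisher = L59, L59 ✓
Shelf=l: rows 4, 11, 16 → Publisher = L39, L39, L39 ✓
Shelf=i: rows 6, 12 → Publisher = L92, L92 ✓
Shelf=e: row 7 → Publisher = L63 ✓
Shelf=c: row 10 → Publisher = L54 ✓
Shelf=d: rows 13, 14 → Publisher = L59, L59 ✓
Every Shelf value is associated with a single Publisher value, so Shelf -> Publisher holds.

Yes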